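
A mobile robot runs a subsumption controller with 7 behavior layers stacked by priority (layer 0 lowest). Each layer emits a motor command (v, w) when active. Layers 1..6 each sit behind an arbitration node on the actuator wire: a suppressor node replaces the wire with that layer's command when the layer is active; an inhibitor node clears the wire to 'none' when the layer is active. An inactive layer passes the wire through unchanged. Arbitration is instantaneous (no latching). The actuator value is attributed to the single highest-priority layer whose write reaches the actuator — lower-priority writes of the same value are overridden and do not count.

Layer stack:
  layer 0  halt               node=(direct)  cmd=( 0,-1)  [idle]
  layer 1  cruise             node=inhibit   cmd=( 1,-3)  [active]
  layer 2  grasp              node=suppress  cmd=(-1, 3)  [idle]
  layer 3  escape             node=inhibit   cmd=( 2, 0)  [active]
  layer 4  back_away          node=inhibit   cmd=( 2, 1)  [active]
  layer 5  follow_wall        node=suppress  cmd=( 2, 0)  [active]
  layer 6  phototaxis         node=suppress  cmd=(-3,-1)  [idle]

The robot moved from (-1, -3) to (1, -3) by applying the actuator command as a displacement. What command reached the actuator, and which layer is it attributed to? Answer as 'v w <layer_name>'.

displacement = (1, -3) − (-1, -3) = (2, 0)
L0 halt: idle → wire = none
L1 cruise: active, inhibitor → wire = none
L2 grasp: idle → wire stays none
L3 escape: active, inhibitor → wire = none
L4 back_away: active, inhibitor → wire = none
L5 follow_wall: active, suppressor → wire = (2, 0)
L6 phototaxis: idle → wire stays (2, 0)
actuator = (2, 0) — from layer 5 (follow_wall)

2 0 follow_wall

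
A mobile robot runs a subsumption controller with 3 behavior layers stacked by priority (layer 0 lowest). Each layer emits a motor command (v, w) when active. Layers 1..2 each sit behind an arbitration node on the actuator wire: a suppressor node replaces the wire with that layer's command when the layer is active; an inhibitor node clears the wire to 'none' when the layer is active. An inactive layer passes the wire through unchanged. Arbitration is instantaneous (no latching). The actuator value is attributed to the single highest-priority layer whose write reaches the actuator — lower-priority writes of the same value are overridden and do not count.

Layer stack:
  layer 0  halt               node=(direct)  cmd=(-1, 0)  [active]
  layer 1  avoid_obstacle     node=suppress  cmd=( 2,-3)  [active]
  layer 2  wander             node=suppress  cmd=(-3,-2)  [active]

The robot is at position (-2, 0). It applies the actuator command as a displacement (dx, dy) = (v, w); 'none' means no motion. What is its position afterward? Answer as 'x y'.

-5 -2

[0] halt on; wire := (-1, 0)
[1] avoid_obstacle on (suppress); wire := (2, -3)
[2] wander on (suppress); wire := (-3, -2)
output (-3, -2)
position: (-2, 0) + (-3, -2) = (-5, -2)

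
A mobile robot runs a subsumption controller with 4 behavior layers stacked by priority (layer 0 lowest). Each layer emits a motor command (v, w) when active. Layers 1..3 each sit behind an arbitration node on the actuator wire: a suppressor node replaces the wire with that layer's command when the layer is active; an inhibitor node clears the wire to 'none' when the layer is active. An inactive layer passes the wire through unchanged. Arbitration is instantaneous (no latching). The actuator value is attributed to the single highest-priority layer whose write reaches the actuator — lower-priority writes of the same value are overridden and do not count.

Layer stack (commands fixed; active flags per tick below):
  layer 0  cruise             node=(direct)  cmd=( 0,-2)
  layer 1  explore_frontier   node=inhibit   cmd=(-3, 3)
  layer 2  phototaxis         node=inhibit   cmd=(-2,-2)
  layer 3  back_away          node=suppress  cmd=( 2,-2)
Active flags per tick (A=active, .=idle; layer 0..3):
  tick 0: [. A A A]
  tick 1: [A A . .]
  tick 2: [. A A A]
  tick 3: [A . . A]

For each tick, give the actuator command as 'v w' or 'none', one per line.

2 -2
none
2 -2
2 -2

tick 0:
  layer 0 (cruise) idle — none
  layer 1 (explore_frontier) active — inhibits: none
  layer 2 (phototaxis) active — inhibits: none
  layer 3 (back_away) active — suppresses: (2, -2)
  → actuator (2, -2)
tick 1:
  layer 0 (cruise) active — direct: (0, -2)
  layer 1 (explore_frontier) active — inhibits: none
  layer 2 (phototaxis) idle — unchanged: none
  layer 3 (back_away) idle — unchanged: none
  → actuator none
tick 2:
  layer 0 (cruise) idle — none
  layer 1 (explore_frontier) active — inhibits: none
  layer 2 (phototaxis) active — inhibits: none
  layer 3 (back_away) active — suppresses: (2, -2)
  → actuator (2, -2)
tick 3:
  layer 0 (cruise) active — direct: (0, -2)
  layer 1 (explore_frontier) idle — unchanged: (0, -2)
  layer 2 (phototaxis) idle — unchanged: (0, -2)
  layer 3 (back_away) active — suppresses: (2, -2)
  → actuator (2, -2)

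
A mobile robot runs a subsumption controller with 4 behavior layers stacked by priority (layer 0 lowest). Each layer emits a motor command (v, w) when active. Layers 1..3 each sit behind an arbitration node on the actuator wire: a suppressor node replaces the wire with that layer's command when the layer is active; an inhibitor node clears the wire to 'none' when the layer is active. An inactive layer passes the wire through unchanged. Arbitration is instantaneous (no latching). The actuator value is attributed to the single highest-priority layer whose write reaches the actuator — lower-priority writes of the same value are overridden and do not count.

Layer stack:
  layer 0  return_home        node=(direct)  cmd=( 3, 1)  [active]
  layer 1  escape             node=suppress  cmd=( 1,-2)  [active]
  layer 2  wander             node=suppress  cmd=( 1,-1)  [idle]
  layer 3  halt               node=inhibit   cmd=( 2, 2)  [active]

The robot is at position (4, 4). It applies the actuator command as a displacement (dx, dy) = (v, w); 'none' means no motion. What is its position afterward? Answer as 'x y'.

L0 return_home: active, feeds wire = (3, 1)
L1 escape: active, suppressor → wire = (1, -2)
L2 wander: idle → wire stays (1, -2)
L3 halt: active, inhibitor → wire = none
actuator = none
position: (4, 4) + none = (4, 4)

4 4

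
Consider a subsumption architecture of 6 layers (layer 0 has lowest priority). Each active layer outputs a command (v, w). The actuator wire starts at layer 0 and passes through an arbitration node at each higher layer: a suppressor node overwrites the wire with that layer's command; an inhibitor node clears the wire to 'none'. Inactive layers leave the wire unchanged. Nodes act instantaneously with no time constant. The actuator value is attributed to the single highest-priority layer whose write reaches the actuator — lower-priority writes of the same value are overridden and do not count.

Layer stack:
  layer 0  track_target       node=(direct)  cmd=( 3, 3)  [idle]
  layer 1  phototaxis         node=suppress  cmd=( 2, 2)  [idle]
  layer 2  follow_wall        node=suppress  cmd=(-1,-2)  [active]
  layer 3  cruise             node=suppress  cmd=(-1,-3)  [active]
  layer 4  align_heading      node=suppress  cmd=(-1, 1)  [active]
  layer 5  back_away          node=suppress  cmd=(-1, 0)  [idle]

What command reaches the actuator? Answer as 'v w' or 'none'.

-1 1

L0 track_target: idle → wire = none
L1 phototaxis: idle → wire stays none
L2 follow_wall: active, suppressor → wire = (-1, -2)
L3 cruise: active, suppressor → wire = (-1, -3)
L4 align_heading: active, suppressor → wire = (-1, 1)
L5 back_away: idle → wire stays (-1, 1)
actuator = (-1, 1)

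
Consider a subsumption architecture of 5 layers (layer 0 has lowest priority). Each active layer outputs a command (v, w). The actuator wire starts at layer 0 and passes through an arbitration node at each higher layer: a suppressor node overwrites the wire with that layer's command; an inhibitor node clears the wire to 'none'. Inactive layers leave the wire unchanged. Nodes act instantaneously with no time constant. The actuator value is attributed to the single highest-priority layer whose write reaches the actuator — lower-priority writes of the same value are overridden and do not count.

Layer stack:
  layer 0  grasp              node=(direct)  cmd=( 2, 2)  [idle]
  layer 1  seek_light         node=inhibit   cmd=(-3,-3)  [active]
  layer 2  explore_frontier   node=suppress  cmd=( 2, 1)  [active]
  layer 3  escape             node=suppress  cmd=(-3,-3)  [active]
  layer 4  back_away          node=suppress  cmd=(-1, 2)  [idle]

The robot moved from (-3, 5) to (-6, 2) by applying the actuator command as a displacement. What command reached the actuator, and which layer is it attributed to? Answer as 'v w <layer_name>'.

displacement = (-6, 2) − (-3, 5) = (-3, -3)
L0 grasp: idle → wire = none
L1 seek_light: active, inhibitor → wire = none
L2 explore_frontier: active, suppressor → wire = (2, 1)
L3 escape: active, suppressor → wire = (-3, -3)
L4 back_away: idle → wire stays (-3, -3)
actuator = (-3, -3) — from layer 3 (escape)

-3 -3 escape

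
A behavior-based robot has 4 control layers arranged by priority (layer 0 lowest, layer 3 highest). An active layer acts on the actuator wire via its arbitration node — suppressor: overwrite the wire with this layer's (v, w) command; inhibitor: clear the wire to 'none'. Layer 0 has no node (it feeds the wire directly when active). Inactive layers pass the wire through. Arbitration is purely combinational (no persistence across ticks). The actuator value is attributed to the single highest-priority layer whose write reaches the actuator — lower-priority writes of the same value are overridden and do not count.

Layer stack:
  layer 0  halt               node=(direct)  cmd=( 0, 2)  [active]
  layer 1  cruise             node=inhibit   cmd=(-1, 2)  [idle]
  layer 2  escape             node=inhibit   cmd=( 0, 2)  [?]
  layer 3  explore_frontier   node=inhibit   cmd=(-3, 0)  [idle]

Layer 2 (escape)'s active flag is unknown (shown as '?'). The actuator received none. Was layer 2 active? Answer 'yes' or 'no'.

If layer 2 is active=yes:
  actuator would be none
If layer 2 is active=no:
  actuator would be (0, 2)
Observed none, so layer 2 was active.

yes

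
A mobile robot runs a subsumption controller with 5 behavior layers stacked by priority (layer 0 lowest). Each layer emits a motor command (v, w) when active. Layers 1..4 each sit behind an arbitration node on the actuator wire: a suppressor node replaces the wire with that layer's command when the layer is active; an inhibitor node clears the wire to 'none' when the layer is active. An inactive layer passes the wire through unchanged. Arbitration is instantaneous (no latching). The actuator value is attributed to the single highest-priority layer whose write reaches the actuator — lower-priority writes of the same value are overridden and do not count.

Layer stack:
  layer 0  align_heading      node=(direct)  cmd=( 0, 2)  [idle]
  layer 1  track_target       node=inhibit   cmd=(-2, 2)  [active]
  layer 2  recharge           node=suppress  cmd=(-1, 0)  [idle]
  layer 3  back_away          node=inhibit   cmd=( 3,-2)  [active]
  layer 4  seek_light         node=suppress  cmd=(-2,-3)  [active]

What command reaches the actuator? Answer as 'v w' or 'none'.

-2 -3

[0] align_heading off; wire := none
[1] track_target on (inhibit); wire := none
[2] recharge off; pass none
[3] back_away on (inhibit); wire := none
[4] seek_light on (suppress); wire := (-2, -3)
output (-2, -3)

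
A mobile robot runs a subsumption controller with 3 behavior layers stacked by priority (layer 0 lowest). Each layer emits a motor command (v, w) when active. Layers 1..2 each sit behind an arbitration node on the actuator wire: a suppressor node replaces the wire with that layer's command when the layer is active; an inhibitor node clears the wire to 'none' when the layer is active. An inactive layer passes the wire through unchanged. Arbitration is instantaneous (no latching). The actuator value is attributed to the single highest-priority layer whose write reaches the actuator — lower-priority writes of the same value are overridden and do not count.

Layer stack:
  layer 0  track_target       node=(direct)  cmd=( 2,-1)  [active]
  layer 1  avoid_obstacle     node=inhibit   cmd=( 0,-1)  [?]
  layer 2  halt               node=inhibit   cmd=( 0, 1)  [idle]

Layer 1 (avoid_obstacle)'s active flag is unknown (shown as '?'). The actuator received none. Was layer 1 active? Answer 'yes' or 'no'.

yes

If layer 1 is active=yes:
  actuator would be none
If layer 1 is active=no:
  actuator would be (2, -1)
Observed none, so layer 1 was active.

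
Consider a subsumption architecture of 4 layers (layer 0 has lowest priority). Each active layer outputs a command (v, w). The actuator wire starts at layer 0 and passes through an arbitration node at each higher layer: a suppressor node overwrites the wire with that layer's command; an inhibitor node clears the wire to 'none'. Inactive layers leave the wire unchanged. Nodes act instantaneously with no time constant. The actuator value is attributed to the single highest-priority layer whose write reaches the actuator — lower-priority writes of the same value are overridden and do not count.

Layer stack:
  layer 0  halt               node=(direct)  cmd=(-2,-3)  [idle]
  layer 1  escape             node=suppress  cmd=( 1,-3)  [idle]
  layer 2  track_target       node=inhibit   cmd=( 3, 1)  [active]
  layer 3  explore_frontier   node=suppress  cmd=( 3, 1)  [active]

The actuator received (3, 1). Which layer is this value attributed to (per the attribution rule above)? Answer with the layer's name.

layer 0 (halt) idle — none
layer 1 (escape) idle — unchanged: none
layer 2 (track_target) active — inhibits: none
layer 3 (explore_frontier) active — suppresses: (3, 1)
→ actuator (3, 1)
last writer: layer 3 = explore_frontier

explore_frontier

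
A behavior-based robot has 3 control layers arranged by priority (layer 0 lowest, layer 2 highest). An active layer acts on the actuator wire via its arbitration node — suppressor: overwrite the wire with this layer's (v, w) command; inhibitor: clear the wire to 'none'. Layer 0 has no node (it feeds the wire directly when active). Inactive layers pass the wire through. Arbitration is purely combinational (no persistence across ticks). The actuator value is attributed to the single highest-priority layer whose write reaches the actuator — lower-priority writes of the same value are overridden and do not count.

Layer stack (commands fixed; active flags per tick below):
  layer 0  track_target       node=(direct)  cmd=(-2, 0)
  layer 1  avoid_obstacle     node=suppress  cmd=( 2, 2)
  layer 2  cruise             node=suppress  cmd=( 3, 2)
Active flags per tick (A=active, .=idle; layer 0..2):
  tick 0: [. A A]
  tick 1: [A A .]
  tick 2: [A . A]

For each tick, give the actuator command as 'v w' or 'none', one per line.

tick 0:
  L0 track_target: idle → wire = none
  L1 avoid_obstacle: active, suppressor → wire = (2, 2)
  L2 cruise: active, suppressor → wire = (3, 2)
  actuator = (3, 2)
tick 1:
  L0 track_target: active, feeds wire = (-2, 0)
  L1 avoid_obstacle: active, suppressor → wire = (2, 2)
  L2 cruise: idle → wire stays (2, 2)
  actuator = (2, 2)
tick 2:
  L0 track_target: active, feeds wire = (-2, 0)
  L1 avoid_obstacle: idle → wire stays (-2, 0)
  L2 cruise: active, suppressor → wire = (3, 2)
  actuator = (3, 2)

3 2
2 2
3 2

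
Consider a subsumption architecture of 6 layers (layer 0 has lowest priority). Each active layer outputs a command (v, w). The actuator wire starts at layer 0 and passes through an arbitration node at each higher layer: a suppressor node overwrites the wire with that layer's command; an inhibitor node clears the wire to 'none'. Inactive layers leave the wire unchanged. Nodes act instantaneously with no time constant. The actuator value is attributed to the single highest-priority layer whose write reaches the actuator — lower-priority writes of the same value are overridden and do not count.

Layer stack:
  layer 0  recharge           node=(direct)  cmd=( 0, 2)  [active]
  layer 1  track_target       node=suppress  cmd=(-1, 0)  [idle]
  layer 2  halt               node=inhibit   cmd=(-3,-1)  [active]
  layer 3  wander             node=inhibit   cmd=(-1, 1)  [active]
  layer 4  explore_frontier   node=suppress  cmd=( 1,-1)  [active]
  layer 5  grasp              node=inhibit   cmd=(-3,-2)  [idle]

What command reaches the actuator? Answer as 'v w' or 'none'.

L0 recharge: active, feeds wire = (0, 2)
L1 track_target: idle → wire stays (0, 2)
L2 halt: active, inhibitor → wire = none
L3 wander: active, inhibitor → wire = none
L4 explore_frontier: active, suppressor → wire = (1, -1)
L5 grasp: idle → wire stays (1, -1)
actuator = (1, -1)

1 -1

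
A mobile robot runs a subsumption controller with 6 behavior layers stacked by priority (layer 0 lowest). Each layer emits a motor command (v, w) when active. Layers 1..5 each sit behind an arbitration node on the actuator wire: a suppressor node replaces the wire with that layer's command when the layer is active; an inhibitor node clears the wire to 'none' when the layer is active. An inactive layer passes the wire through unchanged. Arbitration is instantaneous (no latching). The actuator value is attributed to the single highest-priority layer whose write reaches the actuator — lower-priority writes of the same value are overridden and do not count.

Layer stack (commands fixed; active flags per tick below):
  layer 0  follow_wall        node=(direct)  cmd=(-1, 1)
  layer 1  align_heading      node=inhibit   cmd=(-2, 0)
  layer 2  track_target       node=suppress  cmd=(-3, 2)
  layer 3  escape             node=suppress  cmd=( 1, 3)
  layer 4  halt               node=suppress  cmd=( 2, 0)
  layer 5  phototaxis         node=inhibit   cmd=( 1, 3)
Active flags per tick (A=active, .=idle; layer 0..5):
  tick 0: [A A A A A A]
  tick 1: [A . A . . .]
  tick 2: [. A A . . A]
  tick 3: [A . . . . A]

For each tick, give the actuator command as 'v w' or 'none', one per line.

none
-3 2
none
none

tick 0:
  layer 0 (follow_wall) active — direct: (-1, 1)
  layer 1 (align_heading) active — inhibits: none
  layer 2 (track_target) active — suppresses: (-3, 2)
  layer 3 (escape) active — suppresses: (1, 3)
  layer 4 (halt) active — suppresses: (2, 0)
  layer 5 (phototaxis) active — inhibits: none
  → actuator none
tick 1:
  layer 0 (follow_wall) active — direct: (-1, 1)
  layer 1 (align_heading) idle — unchanged: (-1, 1)
  layer 2 (track_target) active — suppresses: (-3, 2)
  layer 3 (escape) idle — unchanged: (-3, 2)
  layer 4 (halt) idle — unchanged: (-3, 2)
  layer 5 (phototaxis) idle — unchanged: (-3, 2)
  → actuator (-3, 2)
tick 2:
  layer 0 (follow_wall) idle — none
  layer 1 (align_heading) active — inhibits: none
  layer 2 (track_target) active — suppresses: (-3, 2)
  layer 3 (escape) idle — unchanged: (-3, 2)
  layer 4 (halt) idle — unchanged: (-3, 2)
  layer 5 (phototaxis) active — inhibits: none
  → actuator none
tick 3:
  layer 0 (follow_wall) active — direct: (-1, 1)
  layer 1 (align_heading) idle — unchanged: (-1, 1)
  layer 2 (track_target) idle — unchanged: (-1, 1)
  layer 3 (escape) idle — unchanged: (-1, 1)
  layer 4 (halt) idle — unchanged: (-1, 1)
  layer 5 (phototaxis) active — inhibits: none
  → actuator none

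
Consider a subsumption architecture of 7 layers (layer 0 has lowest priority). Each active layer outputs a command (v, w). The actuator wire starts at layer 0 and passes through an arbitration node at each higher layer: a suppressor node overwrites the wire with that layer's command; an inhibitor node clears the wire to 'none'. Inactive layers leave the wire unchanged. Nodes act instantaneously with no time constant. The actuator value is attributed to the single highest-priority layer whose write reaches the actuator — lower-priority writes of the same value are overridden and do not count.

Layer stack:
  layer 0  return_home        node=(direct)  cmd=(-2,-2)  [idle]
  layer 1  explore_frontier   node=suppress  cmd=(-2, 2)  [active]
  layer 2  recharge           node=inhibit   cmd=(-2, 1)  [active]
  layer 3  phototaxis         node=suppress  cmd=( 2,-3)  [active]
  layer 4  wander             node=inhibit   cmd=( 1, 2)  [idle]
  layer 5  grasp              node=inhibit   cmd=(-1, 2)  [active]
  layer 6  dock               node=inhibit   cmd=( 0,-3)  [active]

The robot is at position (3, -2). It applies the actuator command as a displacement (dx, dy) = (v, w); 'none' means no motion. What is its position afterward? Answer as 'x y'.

L0 return_home: idle → wire = none
L1 explore_frontier: active, suppressor → wire = (-2, 2)
L2 recharge: active, inhibitor → wire = none
L3 phototaxis: active, suppressor → wire = (2, -3)
L4 wander: idle → wire stays (2, -3)
L5 grasp: active, inhibitor → wire = none
L6 dock: active, inhibitor → wire = none
actuator = none
position: (3, -2) + none = (3, -2)

3 -2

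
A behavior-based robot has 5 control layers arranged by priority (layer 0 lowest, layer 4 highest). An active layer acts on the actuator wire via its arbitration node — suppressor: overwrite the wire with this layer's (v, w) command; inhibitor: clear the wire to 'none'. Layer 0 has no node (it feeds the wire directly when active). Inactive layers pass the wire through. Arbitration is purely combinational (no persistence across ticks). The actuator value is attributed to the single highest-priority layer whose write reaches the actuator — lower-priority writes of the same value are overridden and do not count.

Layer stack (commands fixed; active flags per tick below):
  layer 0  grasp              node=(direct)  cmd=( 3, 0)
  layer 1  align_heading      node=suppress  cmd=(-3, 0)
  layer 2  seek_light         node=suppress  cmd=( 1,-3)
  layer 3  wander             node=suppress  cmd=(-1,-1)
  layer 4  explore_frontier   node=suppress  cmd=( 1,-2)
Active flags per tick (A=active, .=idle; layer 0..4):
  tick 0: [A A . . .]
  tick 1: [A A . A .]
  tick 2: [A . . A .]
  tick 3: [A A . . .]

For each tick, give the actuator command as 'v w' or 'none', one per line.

tick 0:
  L0 grasp: active, feeds wire = (3, 0)
  L1 align_heading: active, suppressor → wire = (-3, 0)
  L2 seek_light: idle → wire stays (-3, 0)
  L3 wander: idle → wire stays (-3, 0)
  L4 explore_frontier: idle → wire stays (-3, 0)
  actuator = (-3, 0)
tick 1:
  L0 grasp: active, feeds wire = (3, 0)
  L1 align_heading: active, suppressor → wire = (-3, 0)
  L2 seek_light: idle → wire stays (-3, 0)
  L3 wander: active, suppressor → wire = (-1, -1)
  L4 explore_frontier: idle → wire stays (-1, -1)
  actuator = (-1, -1)
tick 2:
  L0 grasp: active, feeds wire = (3, 0)
  L1 align_heading: idle → wire stays (3, 0)
  L2 seek_light: idle → wire stays (3, 0)
  L3 wander: active, suppressor → wire = (-1, -1)
  L4 explore_frontier: idle → wire stays (-1, -1)
  actuator = (-1, -1)
tick 3:
  L0 grasp: active, feeds wire = (3, 0)
  L1 align_heading: active, suppressor → wire = (-3, 0)
  L2 seek_light: idle → wire stays (-3, 0)
  L3 wander: idle → wire stays (-3, 0)
  L4 explore_frontier: idle → wire stays (-3, 0)
  actuator = (-3, 0)

-3 0
-1 -1
-1 -1
-3 0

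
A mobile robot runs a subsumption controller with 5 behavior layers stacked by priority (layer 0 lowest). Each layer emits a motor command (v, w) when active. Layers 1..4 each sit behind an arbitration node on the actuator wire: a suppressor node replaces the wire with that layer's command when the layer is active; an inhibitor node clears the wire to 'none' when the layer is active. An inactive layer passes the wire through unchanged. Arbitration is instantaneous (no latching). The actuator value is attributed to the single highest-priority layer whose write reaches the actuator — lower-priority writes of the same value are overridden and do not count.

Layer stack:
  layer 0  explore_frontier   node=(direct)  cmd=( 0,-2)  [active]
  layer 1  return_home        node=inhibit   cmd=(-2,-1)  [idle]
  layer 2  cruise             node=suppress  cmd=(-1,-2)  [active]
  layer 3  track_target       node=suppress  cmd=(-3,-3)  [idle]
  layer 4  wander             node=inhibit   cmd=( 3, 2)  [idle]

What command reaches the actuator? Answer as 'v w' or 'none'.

-1 -2

layer 0 (explore_frontier) active — direct: (0, -2)
layer 1 (return_home) idle — unchanged: (0, -2)
layer 2 (cruise) active — suppresses: (-1, -2)
layer 3 (track_target) idle — unchanged: (-1, -2)
layer 4 (wander) idle — unchanged: (-1, -2)
→ actuator (-1, -2)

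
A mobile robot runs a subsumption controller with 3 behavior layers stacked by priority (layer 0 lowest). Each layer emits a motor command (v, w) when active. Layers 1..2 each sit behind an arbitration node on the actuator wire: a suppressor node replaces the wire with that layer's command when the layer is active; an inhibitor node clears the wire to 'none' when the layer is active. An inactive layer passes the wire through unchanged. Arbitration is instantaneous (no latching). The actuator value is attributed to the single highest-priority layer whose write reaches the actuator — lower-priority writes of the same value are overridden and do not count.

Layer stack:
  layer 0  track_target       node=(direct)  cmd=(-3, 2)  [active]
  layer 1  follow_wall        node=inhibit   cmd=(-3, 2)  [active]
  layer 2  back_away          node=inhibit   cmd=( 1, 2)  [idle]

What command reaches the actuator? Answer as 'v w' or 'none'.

L0 track_target: active, feeds wire = (-3, 2)
L1 follow_wall: active, inhibitor → wire = none
L2 back_away: idle → wire stays none
actuator = none

none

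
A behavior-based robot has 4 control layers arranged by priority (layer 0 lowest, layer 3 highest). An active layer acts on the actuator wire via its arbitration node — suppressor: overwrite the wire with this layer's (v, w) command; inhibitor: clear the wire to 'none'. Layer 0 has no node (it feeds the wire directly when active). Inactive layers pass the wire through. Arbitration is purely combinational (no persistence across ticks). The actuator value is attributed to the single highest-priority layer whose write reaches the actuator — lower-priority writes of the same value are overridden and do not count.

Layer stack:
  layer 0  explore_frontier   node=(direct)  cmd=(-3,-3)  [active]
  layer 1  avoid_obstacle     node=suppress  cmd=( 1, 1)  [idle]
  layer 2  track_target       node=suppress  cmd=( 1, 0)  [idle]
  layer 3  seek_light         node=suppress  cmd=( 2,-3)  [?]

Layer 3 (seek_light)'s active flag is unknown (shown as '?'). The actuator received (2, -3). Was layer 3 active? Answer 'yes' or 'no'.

yes

If layer 3 is active=yes:
  actuator would be (2, -3)
If layer 3 is active=no:
  actuator would be (-3, -3)
Observed (2, -3), so layer 3 was active.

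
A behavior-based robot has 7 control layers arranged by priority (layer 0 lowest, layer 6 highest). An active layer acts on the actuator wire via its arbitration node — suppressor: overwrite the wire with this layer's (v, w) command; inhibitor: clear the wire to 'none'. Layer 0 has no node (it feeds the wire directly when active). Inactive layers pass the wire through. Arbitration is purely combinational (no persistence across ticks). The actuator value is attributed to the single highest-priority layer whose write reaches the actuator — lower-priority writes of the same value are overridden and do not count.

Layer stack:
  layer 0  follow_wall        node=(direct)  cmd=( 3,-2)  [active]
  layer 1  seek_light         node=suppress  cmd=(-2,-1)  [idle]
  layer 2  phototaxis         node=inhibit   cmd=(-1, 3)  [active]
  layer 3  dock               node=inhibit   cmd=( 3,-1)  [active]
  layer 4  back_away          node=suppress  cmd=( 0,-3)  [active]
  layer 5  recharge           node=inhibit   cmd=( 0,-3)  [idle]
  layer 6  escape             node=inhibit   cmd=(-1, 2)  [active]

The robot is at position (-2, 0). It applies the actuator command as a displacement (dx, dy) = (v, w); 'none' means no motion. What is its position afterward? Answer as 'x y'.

[0] follow_wall on; wire := (3, -2)
[1] seek_light off; pass (3, -2)
[2] phototaxis on (inhibit); wire := none
[3] dock on (inhibit); wire := none
[4] back_away on (suppress); wire := (0, -3)
[5] recharge off; pass (0, -3)
[6] escape on (inhibit); wire := none
output none
position: (-2, 0) + none = (-2, 0)

-2 0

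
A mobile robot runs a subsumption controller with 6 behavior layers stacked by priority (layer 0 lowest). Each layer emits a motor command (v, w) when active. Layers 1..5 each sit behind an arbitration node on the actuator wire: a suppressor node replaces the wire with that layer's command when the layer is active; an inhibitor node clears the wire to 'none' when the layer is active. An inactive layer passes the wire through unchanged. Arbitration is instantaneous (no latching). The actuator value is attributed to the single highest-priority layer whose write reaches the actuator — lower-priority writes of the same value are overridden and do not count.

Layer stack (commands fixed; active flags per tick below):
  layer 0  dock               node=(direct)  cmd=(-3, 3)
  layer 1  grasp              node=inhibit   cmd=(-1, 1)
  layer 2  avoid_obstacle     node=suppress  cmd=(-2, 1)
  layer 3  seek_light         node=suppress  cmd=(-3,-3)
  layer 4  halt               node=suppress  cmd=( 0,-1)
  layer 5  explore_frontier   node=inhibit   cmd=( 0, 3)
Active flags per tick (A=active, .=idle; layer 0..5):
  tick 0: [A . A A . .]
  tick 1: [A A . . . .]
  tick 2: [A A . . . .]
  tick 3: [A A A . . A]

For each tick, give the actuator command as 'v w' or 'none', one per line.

tick 0:
  [0] dock on; wire := (-3, 3)
  [1] grasp off; pass (-3, 3)
  [2] avoid_obstacle on (suppress); wire := (-2, 1)
  [3] seek_light on (suppress); wire := (-3, -3)
  [4] halt off; pass (-3, -3)
  [5] explore_frontier off; pass (-3, -3)
  output (-3, -3)
tick 1:
  [0] dock on; wire := (-3, 3)
  [1] grasp on (inhibit); wire := none
  [2] avoid_obstacle off; pass none
  [3] seek_light off; pass none
  [4] halt off; pass none
  [5] explore_frontier off; pass none
  output none
tick 2:
  [0] dock on; wire := (-3, 3)
  [1] grasp on (inhibit); wire := none
  [2] avoid_obstacle off; pass none
  [3] seek_light off; pass none
  [4] halt off; pass none
  [5] explore_frontier off; pass none
  output none
tick 3:
  [0] dock on; wire := (-3, 3)
  [1] grasp on (inhibit); wire := none
  [2] avoid_obstacle on (suppress); wire := (-2, 1)
  [3] seek_light off; pass (-2, 1)
  [4] halt off; pass (-2, 1)
  [5] explore_frontier on (inhibit); wire := none
  output none

-3 -3
none
none
none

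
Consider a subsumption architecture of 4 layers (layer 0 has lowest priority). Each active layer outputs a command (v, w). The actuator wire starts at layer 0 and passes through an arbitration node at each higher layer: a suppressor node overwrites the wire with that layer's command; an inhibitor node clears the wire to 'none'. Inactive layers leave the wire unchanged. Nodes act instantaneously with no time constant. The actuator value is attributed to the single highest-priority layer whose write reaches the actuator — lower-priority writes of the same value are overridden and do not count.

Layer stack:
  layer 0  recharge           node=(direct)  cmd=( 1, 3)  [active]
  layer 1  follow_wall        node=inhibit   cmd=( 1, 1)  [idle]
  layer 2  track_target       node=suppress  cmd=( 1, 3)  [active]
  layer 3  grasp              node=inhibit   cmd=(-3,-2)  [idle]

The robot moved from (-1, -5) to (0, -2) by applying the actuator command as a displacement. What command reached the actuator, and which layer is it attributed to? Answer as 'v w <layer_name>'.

displacement = (0, -2) − (-1, -5) = (1, 3)
L0 recharge: active, feeds wire = (1, 3)
L1 follow_wall: idle → wire stays (1, 3)
L2 track_target: active, suppressor → wire = (1, 3)
L3 grasp: idle → wire stays (1, 3)
actuator = (1, 3) — from layer 2 (track_target)

1 3 track_target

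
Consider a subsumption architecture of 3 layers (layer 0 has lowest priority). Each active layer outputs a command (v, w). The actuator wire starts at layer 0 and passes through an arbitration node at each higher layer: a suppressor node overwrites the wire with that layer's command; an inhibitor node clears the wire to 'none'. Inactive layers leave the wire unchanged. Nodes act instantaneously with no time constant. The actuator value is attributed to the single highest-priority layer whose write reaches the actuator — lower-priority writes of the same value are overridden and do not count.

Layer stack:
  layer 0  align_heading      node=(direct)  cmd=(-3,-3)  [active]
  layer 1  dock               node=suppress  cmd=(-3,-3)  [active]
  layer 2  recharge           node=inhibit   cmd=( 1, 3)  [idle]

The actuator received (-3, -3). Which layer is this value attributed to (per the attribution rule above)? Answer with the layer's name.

layer 0 (align_heading) active — direct: (-3, -3)
layer 1 (dock) active — suppresses: (-3, -3)
layer 2 (recharge) idle — unchanged: (-3, -3)
→ actuator (-3, -3)
last writer: layer 1 = dock

dock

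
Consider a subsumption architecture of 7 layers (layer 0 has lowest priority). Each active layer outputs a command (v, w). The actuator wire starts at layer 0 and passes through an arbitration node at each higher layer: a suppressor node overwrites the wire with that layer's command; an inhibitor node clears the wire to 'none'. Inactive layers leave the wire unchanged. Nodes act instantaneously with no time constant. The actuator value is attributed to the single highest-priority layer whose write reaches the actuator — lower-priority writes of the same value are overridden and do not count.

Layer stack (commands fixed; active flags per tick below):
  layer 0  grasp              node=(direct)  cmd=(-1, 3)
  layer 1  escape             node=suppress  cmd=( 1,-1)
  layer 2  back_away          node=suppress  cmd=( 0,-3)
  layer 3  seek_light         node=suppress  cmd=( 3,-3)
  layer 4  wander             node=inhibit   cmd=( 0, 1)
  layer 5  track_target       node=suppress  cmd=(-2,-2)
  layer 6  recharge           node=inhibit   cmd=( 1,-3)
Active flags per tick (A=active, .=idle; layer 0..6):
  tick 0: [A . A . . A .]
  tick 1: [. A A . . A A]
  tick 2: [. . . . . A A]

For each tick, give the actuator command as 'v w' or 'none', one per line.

tick 0:
  L0 grasp: active, feeds wire = (-1, 3)
  L1 escape: idle → wire stays (-1, 3)
  L2 back_away: active, suppressor → wire = (0, -3)
  L3 seek_light: idle → wire stays (0, -3)
  L4 wander: idle → wire stays (0, -3)
  L5 track_target: active, suppressor → wire = (-2, -2)
  L6 recharge: idle → wire stays (-2, -2)
  actuator = (-2, -2)
tick 1:
  L0 grasp: idle → wire = none
  L1 escape: active, suppressor → wire = (1, -1)
  L2 back_away: active, suppressor → wire = (0, -3)
  L3 seek_light: idle → wire stays (0, -3)
  L4 wander: idle → wire stays (0, -3)
  L5 track_target: active, suppressor → wire = (-2, -2)
  L6 recharge: active, inhibitor → wire = none
  actuator = none
tick 2:
  L0 grasp: idle → wire = none
  L1 escape: idle → wire stays none
  L2 back_away: idle → wire stays none
  L3 seek_light: idle → wire stays none
  L4 wander: idle → wire stays none
  L5 track_target: active, suppressor → wire = (-2, -2)
  L6 recharge: active, inhibitor → wire = none
  actuator = none

-2 -2
none
none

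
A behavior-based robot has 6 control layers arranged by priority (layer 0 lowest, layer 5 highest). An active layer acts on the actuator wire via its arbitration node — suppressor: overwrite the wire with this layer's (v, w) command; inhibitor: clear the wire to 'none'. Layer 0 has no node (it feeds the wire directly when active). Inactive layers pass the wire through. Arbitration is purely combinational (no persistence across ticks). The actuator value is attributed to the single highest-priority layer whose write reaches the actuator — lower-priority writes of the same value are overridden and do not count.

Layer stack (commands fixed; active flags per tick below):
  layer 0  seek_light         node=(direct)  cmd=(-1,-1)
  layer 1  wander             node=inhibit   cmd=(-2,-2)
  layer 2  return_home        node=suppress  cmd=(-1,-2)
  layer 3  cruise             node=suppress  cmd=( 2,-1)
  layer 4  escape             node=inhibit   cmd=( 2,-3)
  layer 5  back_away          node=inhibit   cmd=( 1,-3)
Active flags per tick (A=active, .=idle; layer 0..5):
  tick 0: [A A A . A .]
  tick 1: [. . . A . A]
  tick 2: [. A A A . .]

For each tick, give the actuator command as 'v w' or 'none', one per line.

none
none
2 -1

tick 0:
  L0 seek_light: active, feeds wire = (-1, -1)
  L1 wander: active, inhibitor → wire = none
  L2 return_home: active, suppressor → wire = (-1, -2)
  L3 cruise: idle → wire stays (-1, -2)
  L4 escape: active, inhibitor → wire = none
  L5 back_away: idle → wire stays none
  actuator = none
tick 1:
  L0 seek_light: idle → wire = none
  L1 wander: idle → wire stays none
  L2 return_home: idle → wire stays none
  L3 cruise: active, suppressor → wire = (2, -1)
  L4 escape: idle → wire stays (2, -1)
  L5 back_away: active, inhibitor → wire = none
  actuator = none
tick 2:
  L0 seek_light: idle → wire = none
  L1 wander: active, inhibitor → wire = none
  L2 return_home: active, suppressor → wire = (-1, -2)
  L3 cruise: active, suppressor → wire = (2, -1)
  L4 escape: idle → wire stays (2, -1)
  L5 back_away: idle → wire stays (2, -1)
  actuator = (2, -1)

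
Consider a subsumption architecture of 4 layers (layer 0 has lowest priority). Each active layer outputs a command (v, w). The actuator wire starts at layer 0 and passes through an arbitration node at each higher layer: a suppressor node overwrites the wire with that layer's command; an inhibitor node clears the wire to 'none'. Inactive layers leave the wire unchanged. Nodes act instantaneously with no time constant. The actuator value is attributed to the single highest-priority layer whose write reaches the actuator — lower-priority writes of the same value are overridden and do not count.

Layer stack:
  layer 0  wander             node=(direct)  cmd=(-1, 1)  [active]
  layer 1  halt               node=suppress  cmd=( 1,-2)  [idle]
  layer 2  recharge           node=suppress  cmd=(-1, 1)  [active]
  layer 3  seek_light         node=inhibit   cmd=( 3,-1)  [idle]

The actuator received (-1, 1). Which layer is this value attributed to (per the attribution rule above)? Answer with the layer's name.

recharge

L0 wander: active, feeds wire = (-1, 1)
L1 halt: idle → wire stays (-1, 1)
L2 recharge: active, suppressor → wire = (-1, 1)
L3 seek_light: idle → wire stays (-1, 1)
actuator = (-1, 1)
last writer: layer 2 = recharge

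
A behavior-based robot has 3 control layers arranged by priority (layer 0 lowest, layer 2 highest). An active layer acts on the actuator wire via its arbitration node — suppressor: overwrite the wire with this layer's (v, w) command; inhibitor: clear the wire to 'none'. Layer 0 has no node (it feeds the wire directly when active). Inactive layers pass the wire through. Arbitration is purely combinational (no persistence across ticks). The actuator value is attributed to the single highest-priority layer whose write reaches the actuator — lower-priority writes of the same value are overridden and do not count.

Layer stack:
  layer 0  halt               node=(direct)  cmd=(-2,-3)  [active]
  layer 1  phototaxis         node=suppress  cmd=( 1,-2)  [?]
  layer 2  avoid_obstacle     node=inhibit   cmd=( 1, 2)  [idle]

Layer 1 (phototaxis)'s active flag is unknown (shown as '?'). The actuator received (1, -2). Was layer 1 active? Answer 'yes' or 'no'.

If layer 1 is active=yes:
  actuator would be (1, -2)
If layer 1 is active=no:
  actuator would be (-2, -3)
Observed (1, -2), so layer 1 was active.

yes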